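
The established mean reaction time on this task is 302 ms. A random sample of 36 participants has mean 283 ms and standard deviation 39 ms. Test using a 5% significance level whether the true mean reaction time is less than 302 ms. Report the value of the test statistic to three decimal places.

-2.923

H0: μ = 302; H1: μ < 302 (one-sample t-test, left-tailed).
t = (x̄ − μ₀)/(s/√n) = (283 − 302)/(39/√36) = -2.923
df = n − 1 = 35
p-value = P(T ≤ -2.923) ≈ 0.003
Since p ≈ 0.003 < α = 0.05, reject H0; the data support H1.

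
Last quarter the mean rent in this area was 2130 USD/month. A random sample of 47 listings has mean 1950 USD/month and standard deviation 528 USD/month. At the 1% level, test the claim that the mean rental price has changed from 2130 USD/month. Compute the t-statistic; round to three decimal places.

H0: μ = 2130; H1: μ ≠ 2130 (one-sample t-test, two-sided).
t = (x̄ − μ₀)/(s/√n) = (1950 − 2130)/(528/√47) = -2.337
df = n − 1 = 46
Two-sided p-value ≈ 0.0238
Since p ≈ 0.0238 > α = 0.01, fail to reject H0; the evidence is not statistically significant.

-2.337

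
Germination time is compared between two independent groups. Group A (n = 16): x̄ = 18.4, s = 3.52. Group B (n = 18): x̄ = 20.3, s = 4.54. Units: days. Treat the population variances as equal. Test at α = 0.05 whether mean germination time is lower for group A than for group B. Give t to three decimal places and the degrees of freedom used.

Let group 1 = group A, group 2 = group B. H0: μ_1 = μ_2; H1: μ_1 < μ_2 (two-sample pooled-variance t-test, left-tailed).
s_p² = [(16−1)·3.52² + (18−1)·4.54²]/(16+18−2) = 16.7579
t = (18.4 − 20.3)/√[16.7579·(1/16 + 1/18)] = -1.351
df = n₁ + n₂ − 2 = 32
p-value = P(T ≤ -1.351) ≈ 0.093
Since p ≈ 0.093 > α = 0.05, fail to reject H0; the data do not provide sufficient evidence against H0.

t = -1.351, df = 32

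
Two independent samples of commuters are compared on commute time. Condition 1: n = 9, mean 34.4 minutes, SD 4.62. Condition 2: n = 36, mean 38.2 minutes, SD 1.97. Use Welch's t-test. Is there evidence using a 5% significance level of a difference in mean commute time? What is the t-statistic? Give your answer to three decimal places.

Let group 1 = condition 1, group 2 = condition 2. H0: μ_1 = μ_2; H1: μ_1 ≠ μ_2 (Welch's two-sample t-test, two-sided).
t = (x̄_1 − x̄_2)/√(s_1²/n_1 + s_2²/n_2) = (34.4 − 38.2)/√(4.62²/9 + 1.97²/36) = -2.413
Welch–Satterthwaite df ≈ 8.74
Two-sided p-value ≈ 0.040
Since p ≈ 0.040 < α = 0.05, reject H0; the data support H1.

-2.413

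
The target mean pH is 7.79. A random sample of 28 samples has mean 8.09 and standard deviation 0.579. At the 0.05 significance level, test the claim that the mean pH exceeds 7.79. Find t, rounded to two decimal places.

H0: μ = 7.79; H1: μ > 7.79 (one-sample t-test, right-tailed).
t = (x̄ − μ₀)/(s/√n) = (8.09 − 7.79)/(0.579/√28) = 2.74
df = n − 1 = 27
p-value = P(T ≥ 2.74) ≈ 0.005
Since p ≈ 0.005 < α = 0.05, reject H0; the data support H1.

2.74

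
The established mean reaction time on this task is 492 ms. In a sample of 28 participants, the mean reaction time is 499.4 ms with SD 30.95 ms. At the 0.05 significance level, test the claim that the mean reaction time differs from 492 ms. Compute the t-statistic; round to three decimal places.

1.265

H0: μ = 492; H1: μ ≠ 492 (one-sample t-test, two-sided).
t = (x̄ − μ₀)/(s/√n) = (499.4 − 492)/(30.95/√28) = 1.265
df = n − 1 = 27
Two-sided p-value ≈ 0.2166
Since p ≈ 0.2166 > α = 0.05, fail to reject H0; the data do not provide sufficient evidence against H0.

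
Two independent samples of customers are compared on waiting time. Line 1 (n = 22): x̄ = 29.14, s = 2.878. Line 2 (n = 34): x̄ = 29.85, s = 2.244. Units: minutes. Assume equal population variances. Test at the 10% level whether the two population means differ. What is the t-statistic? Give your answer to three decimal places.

Let group 1 = line 1, group 2 = line 2. H0: μ_1 = μ_2; H1: μ_1 ≠ μ_2 (two-sample pooled-variance t-test, two-sided).
s_p² = [(22−1)·2.878² + (34−1)·2.244²]/(22+34−2) = 6.29839
t = (29.14 − 29.85)/√[6.29839·(1/22 + 1/34)] = -1.034
df = n₁ + n₂ − 2 = 54
Two-sided p-value ≈ 0.306
Since p ≈ 0.306 > α = 0.1, fail to reject H0; the data do not provide sufficient evidence against H0.

-1.034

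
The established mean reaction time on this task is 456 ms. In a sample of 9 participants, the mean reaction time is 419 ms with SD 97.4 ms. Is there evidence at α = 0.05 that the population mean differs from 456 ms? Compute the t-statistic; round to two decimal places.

H0: μ = 456; H1: μ ≠ 456 (one-sample t-test, two-sided).
t = (x̄ − μ₀)/(s/√n) = (419 − 456)/(97.4/√9) = -1.14
df = n − 1 = 8
Two-sided p-value ≈ 0.2874
Since p ≈ 0.2874 > α = 0.05, fail to reject H0; the evidence is not statistically significant.

-1.14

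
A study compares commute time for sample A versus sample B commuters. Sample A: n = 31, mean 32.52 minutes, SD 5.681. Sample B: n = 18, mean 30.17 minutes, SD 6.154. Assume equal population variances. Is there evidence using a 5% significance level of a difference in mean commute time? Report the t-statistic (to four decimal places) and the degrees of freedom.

Let group 1 = sample A, group 2 = sample B. H0: μ_1 = μ_2; H1: μ_1 ≠ μ_2 (two-sample pooled-variance t-test, two-sided).
s_p² = [(31−1)·5.681² + (18−1)·6.154²]/(31+18−2) = 34.2986
t = (32.52 − 30.17)/√[34.2986·(1/31 + 1/18)] = 1.3541
df = n₁ + n₂ − 2 = 47
Two-sided p-value ≈ 0.1822
Since p ≈ 0.1822 > α = 0.05, fail to reject H0; the evidence is not statistically significant.

t = 1.3541, df = 47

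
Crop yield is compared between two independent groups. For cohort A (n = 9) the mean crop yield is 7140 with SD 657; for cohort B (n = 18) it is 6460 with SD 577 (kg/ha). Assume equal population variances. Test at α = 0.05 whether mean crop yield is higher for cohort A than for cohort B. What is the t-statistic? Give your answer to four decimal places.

2.7588

Let group 1 = cohort A, group 2 = cohort B. H0: μ_1 = μ_2; H1: μ_1 > μ_2 (two-sample pooled-variance t-test, right-tailed).
s_p² = [(9−1)·657² + (18−1)·577²]/(9+18−2) = 364519
t = (7140 − 6460)/√[364519·(1/9 + 1/18)] = 2.7588
df = n₁ + n₂ − 2 = 25
p-value = P(T ≥ 2.7588) ≈ 0.0053
Since p ≈ 0.0053 < α = 0.05, reject H0; the data support H1.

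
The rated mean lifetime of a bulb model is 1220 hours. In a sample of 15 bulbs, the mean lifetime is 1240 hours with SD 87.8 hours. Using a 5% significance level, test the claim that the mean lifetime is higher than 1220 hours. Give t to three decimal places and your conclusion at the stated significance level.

t = 0.882; fail to reject H0

H0: μ = 1220; H1: μ > 1220 (one-sample t-test, right-tailed).
t = (x̄ − μ₀)/(s/√n) = (1240 − 1220)/(87.8/√15) = 0.882
df = n − 1 = 14
p-value = P(T ≥ 0.882) ≈ 0.196
Since p ≈ 0.196 > α = 0.05, fail to reject H0; the evidence is not statistically significant.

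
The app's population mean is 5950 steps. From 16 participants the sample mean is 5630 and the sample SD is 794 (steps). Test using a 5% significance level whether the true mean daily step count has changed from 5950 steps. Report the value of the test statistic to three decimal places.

H0: μ = 5950; H1: μ ≠ 5950 (one-sample t-test, two-sided).
t = (x̄ − μ₀)/(s/√n) = (5630 − 5950)/(794/√16) = -1.612
df = n − 1 = 15
Two-sided p-value ≈ 0.1278
Since p ≈ 0.1278 > α = 0.05, fail to reject H0; the evidence is not statistically significant.

-1.612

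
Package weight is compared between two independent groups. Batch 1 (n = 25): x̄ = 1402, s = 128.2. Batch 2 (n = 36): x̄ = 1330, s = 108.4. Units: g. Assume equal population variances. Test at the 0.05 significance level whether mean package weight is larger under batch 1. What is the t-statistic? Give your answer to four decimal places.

Let group 1 = batch 1, group 2 = batch 2. H0: μ_1 = μ_2; H1: μ_1 > μ_2 (two-sample pooled-variance t-test, right-tailed).
s_p² = [(25−1)·128.2² + (36−1)·108.4²]/(25+36−2) = 13656.2
t = (1402 − 1330)/√[13656.2·(1/25 + 1/36)] = 2.3666
df = n₁ + n₂ − 2 = 59
p-value = P(T ≥ 2.3666) ≈ 0.0106
Since p ≈ 0.0106 < α = 0.05, reject H0; the evidence is statistically significant.

2.3666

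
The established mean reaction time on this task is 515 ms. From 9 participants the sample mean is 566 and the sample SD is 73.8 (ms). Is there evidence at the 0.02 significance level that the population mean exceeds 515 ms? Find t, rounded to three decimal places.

2.073

H0: μ = 515; H1: μ > 515 (one-sample t-test, right-tailed).
t = (x̄ − μ₀)/(s/√n) = (566 − 515)/(73.8/√9) = 2.073
df = n − 1 = 8
p-value = P(T ≥ 2.073) ≈ 0.036
Since p ≈ 0.036 > α = 0.02, fail to reject H0; the evidence is not statistically significant.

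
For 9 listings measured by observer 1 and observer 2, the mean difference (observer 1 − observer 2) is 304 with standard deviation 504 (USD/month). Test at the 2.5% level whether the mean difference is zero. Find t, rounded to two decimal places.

H0: μ_d = 0; H1: μ_d ≠ 0 (paired t-test on the differences, two-sided).
t = d̄/(s_d/√n) = 304/(504/√9) = 1.81
df = n − 1 = 8
Two-sided p-value ≈ 0.1080
Since p ≈ 0.1080 > α = 0.025, fail to reject H0; the evidence is not statistically significant.

1.81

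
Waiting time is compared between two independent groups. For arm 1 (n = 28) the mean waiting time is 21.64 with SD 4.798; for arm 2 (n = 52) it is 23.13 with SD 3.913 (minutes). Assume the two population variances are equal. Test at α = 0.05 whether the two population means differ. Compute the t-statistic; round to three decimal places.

Let group 1 = arm 1, group 2 = arm 2. H0: μ_1 = μ_2; H1: μ_1 ≠ μ_2 (two-sample pooled-variance t-test, two-sided).
s_p² = [(28−1)·4.798² + (52−1)·3.913²]/(28+52−2) = 17.9802
t = (21.64 − 23.13)/√[17.9802·(1/28 + 1/52)] = -1.499
df = n₁ + n₂ − 2 = 78
Two-sided p-value ≈ 0.1379
Since p ≈ 0.1379 > α = 0.05, fail to reject H0; the evidence is not statistically significant.

-1.499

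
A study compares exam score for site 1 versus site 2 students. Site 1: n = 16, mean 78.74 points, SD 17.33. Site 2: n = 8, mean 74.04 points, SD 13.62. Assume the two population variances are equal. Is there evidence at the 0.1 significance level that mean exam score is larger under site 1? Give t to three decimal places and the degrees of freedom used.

t = 0.668, df = 22

Let group 1 = site 1, group 2 = site 2. H0: μ_1 = μ_2; H1: μ_1 > μ_2 (two-sample pooled-variance t-test, right-tailed).
s_p² = [(16−1)·17.33² + (8−1)·13.62²]/(16+8−2) = 263.794
t = (78.74 − 74.04)/√[263.794·(1/16 + 1/8)] = 0.668
df = n₁ + n₂ − 2 = 22
p-value = P(T ≥ 0.668) ≈ 0.255
Since p ≈ 0.255 > α = 0.1, fail to reject H0; the evidence is not statistically significant.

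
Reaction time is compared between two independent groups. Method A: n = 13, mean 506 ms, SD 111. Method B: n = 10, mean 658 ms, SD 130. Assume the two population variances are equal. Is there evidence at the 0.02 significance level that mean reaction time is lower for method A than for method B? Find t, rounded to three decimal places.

Let group 1 = method A, group 2 = method B. H0: μ_1 = μ_2; H1: μ_1 < μ_2 (two-sample pooled-variance t-test, left-tailed).
s_p² = [(13−1)·111² + (10−1)·130²]/(13+10−2) = 14283.4
t = (506 − 658)/√[14283.4·(1/13 + 1/10)] = -3.024
df = n₁ + n₂ − 2 = 21
p-value = P(T ≤ -3.024) ≈ 0.003
Since p ≈ 0.003 < α = 0.02, reject H0; the data support H1.

-3.024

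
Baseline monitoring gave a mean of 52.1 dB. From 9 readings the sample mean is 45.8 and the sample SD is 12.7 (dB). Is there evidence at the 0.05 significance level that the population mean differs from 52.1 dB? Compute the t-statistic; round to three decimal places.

-1.488

H0: μ = 52.1; H1: μ ≠ 52.1 (one-sample t-test, two-sided).
t = (x̄ − μ₀)/(s/√n) = (45.8 − 52.1)/(12.7/√9) = -1.488
df = n − 1 = 8
Two-sided p-value ≈ 0.1750
Since p ≈ 0.1750 > α = 0.05, fail to reject H0; the data do not provide sufficient evidence against H0.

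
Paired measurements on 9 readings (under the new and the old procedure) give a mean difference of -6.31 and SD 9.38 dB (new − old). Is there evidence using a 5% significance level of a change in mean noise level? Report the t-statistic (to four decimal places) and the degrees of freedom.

t = -2.0181, df = 8

H0: μ_d = 0; H1: μ_d ≠ 0 (paired t-test on the differences, two-sided).
t = d̄/(s_d/√n) = -6.31/(9.38/√9) = -2.0181
df = n − 1 = 8
Two-sided p-value ≈ 0.078
Since p ≈ 0.078 > α = 0.05, fail to reject H0; the data do not provide sufficient evidence against H0.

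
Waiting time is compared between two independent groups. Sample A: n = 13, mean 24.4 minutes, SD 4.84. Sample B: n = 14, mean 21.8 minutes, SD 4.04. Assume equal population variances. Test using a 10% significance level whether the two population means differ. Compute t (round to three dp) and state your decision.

Let group 1 = sample A, group 2 = sample B. H0: μ_1 = μ_2; H1: μ_1 ≠ μ_2 (two-sample pooled-variance t-test, two-sided).
s_p² = [(13−1)·4.84² + (14−1)·4.04²]/(13+14−2) = 19.7315
t = (24.4 − 21.8)/√[19.7315·(1/13 + 1/14)] = 1.520
df = n₁ + n₂ − 2 = 25
Two-sided p-value ≈ 0.141
Since p ≈ 0.141 > α = 0.1, fail to reject H0; the data do not provide sufficient evidence against H0.

t = 1.520; fail to reject H0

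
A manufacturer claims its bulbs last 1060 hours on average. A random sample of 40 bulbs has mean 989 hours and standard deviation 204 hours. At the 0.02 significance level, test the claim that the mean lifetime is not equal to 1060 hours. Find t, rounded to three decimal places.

H0: μ = 1060; H1: μ ≠ 1060 (one-sample t-test, two-sided).
t = (x̄ − μ₀)/(s/√n) = (989 − 1060)/(204/√40) = -2.201
df = n − 1 = 39
Two-sided p-value ≈ 0.0337
Since p ≈ 0.0337 > α = 0.02, fail to reject H0; the data do not provide sufficient evidence against H0.

-2.201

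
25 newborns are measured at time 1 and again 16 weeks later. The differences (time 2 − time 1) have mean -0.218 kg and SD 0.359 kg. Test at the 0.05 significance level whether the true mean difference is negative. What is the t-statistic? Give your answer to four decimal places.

-3.0362

H0: μ_d = 0; H1: μ_d < 0 (paired t-test on the differences, left-tailed).
t = d̄/(s_d/√n) = -0.218/(0.359/√25) = -3.0362
df = n − 1 = 24
p-value = P(T ≤ -3.0362) ≈ 0.003
Since p ≈ 0.003 < α = 0.05, reject H0; the data support H1.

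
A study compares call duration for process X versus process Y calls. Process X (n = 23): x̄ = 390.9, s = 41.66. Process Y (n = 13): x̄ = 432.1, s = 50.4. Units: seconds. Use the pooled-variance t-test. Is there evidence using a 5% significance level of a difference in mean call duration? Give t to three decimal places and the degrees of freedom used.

t = -2.642, df = 34

Let group 1 = process X, group 2 = process Y. H0: μ_1 = μ_2; H1: μ_1 ≠ μ_2 (two-sample pooled-variance t-test, two-sided).
s_p² = [(23−1)·41.66² + (13−1)·50.4²]/(23+13−2) = 2019.53
t = (390.9 − 432.1)/√[2019.53·(1/23 + 1/13)] = -2.642
df = n₁ + n₂ − 2 = 34
Two-sided p-value ≈ 0.012
Since p ≈ 0.012 < α = 0.05, reject H0; the data support H1.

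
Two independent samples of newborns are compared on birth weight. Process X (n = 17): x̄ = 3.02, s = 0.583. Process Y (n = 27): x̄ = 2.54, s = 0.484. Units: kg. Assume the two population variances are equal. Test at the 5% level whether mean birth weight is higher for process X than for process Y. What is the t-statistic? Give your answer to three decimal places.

Let group 1 = process X, group 2 = process Y. H0: μ_1 = μ_2; H1: μ_1 > μ_2 (two-sample pooled-variance t-test, right-tailed).
s_p² = [(17−1)·0.583² + (27−1)·0.484²]/(17+27−2) = 0.274497
t = (3.02 − 2.54)/√[0.274497·(1/17 + 1/27)] = 2.959
df = n₁ + n₂ − 2 = 42
p-value = P(T ≥ 2.959) ≈ 0.0025
Since p ≈ 0.0025 < α = 0.05, reject H0; the evidence is statistically significant.

2.959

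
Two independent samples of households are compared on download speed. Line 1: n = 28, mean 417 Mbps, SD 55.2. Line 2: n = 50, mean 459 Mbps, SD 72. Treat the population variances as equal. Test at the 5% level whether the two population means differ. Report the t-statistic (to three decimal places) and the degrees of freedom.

t = -2.675, df = 76

Let group 1 = line 1, group 2 = line 2. H0: μ_1 = μ_2; H1: μ_1 ≠ μ_2 (two-sample pooled-variance t-test, two-sided).
s_p² = [(28−1)·55.2² + (50−1)·72²]/(28+50−2) = 4424.82
t = (417 − 459)/√[4424.82·(1/28 + 1/50)] = -2.675
df = n₁ + n₂ − 2 = 76
Two-sided p-value ≈ 0.0091
Since p ≈ 0.0091 < α = 0.05, reject H0; the evidence is statistically significant.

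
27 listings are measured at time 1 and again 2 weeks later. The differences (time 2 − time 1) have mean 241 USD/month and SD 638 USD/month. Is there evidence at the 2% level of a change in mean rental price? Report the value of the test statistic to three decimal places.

1.963

H0: μ_d = 0; H1: μ_d ≠ 0 (paired t-test on the differences, two-sided).
t = d̄/(s_d/√n) = 241/(638/√27) = 1.963
df = n − 1 = 26
Two-sided p-value ≈ 0.0605
Since p ≈ 0.0605 > α = 0.02, fail to reject H0; the evidence is not statistically significant.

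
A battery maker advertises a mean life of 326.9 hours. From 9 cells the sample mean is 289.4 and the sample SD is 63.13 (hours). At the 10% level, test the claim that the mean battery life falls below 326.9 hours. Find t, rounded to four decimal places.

H0: μ = 326.9; H1: μ < 326.9 (one-sample t-test, left-tailed).
t = (x̄ − μ₀)/(s/√n) = (289.4 − 326.9)/(63.13/√9) = -1.7820
df = n − 1 = 8
p-value = P(T ≤ -1.7820) ≈ 0.056
Since p ≈ 0.056 < α = 0.1, reject H0; the data support H1.

-1.7820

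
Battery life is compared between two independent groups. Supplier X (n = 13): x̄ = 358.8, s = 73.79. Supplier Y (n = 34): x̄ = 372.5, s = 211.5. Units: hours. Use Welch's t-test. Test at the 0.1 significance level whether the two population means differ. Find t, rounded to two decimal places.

Let group 1 = supplier X, group 2 = supplier Y. H0: μ_1 = μ_2; H1: μ_1 ≠ μ_2 (Welch's two-sample t-test, two-sided).
t = (x̄_1 − x̄_2)/√(s_1²/n_1 + s_2²/n_2) = (358.8 − 372.5)/√(73.79²/13 + 211.5²/34) = -0.33
Welch–Satterthwaite df ≈ 44.85
Two-sided p-value ≈ 0.7437
Since p ≈ 0.7437 > α = 0.1, fail to reject H0; the evidence is not statistically significant.

-0.33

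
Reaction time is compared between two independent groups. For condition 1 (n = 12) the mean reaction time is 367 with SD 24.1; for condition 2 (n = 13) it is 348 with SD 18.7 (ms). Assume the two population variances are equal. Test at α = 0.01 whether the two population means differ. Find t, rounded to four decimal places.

Let group 1 = condition 1, group 2 = condition 2. H0: μ_1 = μ_2; H1: μ_1 ≠ μ_2 (two-sample pooled-variance t-test, two-sided).
s_p² = [(12−1)·24.1² + (13−1)·18.7²]/(12+13−2) = 460.226
t = (367 − 348)/√[460.226·(1/12 + 1/13)] = 2.2124
df = n₁ + n₂ − 2 = 23
Two-sided p-value ≈ 0.0371
Since p ≈ 0.0371 > α = 0.01, fail to reject H0; the data do not provide sufficient evidence against H0.

2.2124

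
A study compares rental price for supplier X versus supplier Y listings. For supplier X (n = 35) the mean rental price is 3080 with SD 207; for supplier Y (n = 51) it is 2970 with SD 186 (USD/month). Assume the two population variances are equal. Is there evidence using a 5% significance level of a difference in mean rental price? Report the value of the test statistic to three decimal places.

2.573

Let group 1 = supplier X, group 2 = supplier Y. H0: μ_1 = μ_2; H1: μ_1 ≠ μ_2 (two-sample pooled-variance t-test, two-sided).
s_p² = [(35−1)·207² + (51−1)·186²]/(35+51−2) = 37936.5
t = (3080 − 2970)/√[37936.5·(1/35 + 1/51)] = 2.573
df = n₁ + n₂ − 2 = 84
Two-sided p-value ≈ 0.012
Since p ≈ 0.012 < α = 0.05, reject H0; the evidence is statistically significant.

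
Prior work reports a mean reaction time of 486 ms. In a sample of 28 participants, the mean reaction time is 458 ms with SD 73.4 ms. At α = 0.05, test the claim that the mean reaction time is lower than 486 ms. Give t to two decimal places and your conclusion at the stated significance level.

t = -2.02; reject H0

H0: μ = 486; H1: μ < 486 (one-sample t-test, left-tailed).
t = (x̄ − μ₀)/(s/√n) = (458 − 486)/(73.4/√28) = -2.02
df = n − 1 = 27
p-value = P(T ≤ -2.02) ≈ 0.0268
Since p ≈ 0.0268 < α = 0.05, reject H0; the evidence is statistically significant.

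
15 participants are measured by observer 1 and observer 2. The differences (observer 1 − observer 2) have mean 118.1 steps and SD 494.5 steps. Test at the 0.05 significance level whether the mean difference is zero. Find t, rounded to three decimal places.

H0: μ_d = 0; H1: μ_d ≠ 0 (paired t-test on the differences, two-sided).
t = d̄/(s_d/√n) = 118.1/(494.5/√15) = 0.925
df = n − 1 = 14
Two-sided p-value ≈ 0.3706
Since p ≈ 0.3706 > α = 0.05, fail to reject H0; the data do not provide sufficient evidence against H0.

0.925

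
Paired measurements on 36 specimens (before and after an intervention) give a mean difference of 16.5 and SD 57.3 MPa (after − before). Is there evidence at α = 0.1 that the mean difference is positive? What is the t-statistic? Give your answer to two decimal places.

1.73

H0: μ_d = 0; H1: μ_d > 0 (paired t-test on the differences, right-tailed).
t = d̄/(s_d/√n) = 16.5/(57.3/√36) = 1.73
df = n − 1 = 35
p-value = P(T ≥ 1.73) ≈ 0.046
Since p ≈ 0.046 < α = 0.1, reject H0; the evidence is statistically significant.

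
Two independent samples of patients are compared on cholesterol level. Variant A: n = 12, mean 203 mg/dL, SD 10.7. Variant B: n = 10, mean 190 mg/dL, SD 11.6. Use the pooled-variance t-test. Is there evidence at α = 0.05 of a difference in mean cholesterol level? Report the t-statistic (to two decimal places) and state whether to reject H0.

Let group 1 = variant A, group 2 = variant B. H0: μ_1 = μ_2; H1: μ_1 ≠ μ_2 (two-sample pooled-variance t-test, two-sided).
s_p² = [(12−1)·10.7² + (10−1)·11.6²]/(12+10−2) = 123.521
t = (203 − 190)/√[123.521·(1/12 + 1/10)] = 2.73
df = n₁ + n₂ − 2 = 20
Two-sided p-value ≈ 0.0128
Since p ≈ 0.0128 < α = 0.05, reject H0; the data support H1.

t = 2.73; reject H0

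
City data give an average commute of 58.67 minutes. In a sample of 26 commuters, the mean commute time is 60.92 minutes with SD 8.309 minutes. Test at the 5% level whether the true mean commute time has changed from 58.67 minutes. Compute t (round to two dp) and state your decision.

H0: μ = 58.67; H1: μ ≠ 58.67 (one-sample t-test, two-sided).
t = (x̄ − μ₀)/(s/√n) = (60.92 − 58.67)/(8.309/√26) = 1.38
df = n − 1 = 25
Two-sided p-value ≈ 0.1796
Since p ≈ 0.1796 > α = 0.05, fail to reject H0; the data do not provide sufficient evidence against H0.

t = 1.38; fail to reject H0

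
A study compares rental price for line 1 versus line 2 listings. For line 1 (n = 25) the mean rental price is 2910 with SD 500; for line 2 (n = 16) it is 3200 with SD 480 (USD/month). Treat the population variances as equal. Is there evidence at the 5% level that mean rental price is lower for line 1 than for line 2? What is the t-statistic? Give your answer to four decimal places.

Let group 1 = line 1, group 2 = line 2. H0: μ_1 = μ_2; H1: μ_1 < μ_2 (two-sample pooled-variance t-test, left-tailed).
s_p² = [(25−1)·500² + (16−1)·480²]/(25+16−2) = 242462
t = (2910 − 3200)/√[242462·(1/25 + 1/16)] = -1.8396
df = n₁ + n₂ − 2 = 39
p-value = P(T ≤ -1.8396) ≈ 0.0367
Since p ≈ 0.0367 < α = 0.05, reject H0; the data support H1.

-1.8396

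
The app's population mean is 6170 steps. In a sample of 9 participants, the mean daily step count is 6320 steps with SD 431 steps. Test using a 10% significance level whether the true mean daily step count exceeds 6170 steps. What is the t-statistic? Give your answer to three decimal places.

1.044

H0: μ = 6170; H1: μ > 6170 (one-sample t-test, right-tailed).
t = (x̄ − μ₀)/(s/√n) = (6320 − 6170)/(431/√9) = 1.044
df = n − 1 = 8
p-value = P(T ≥ 1.044) ≈ 0.163
Since p ≈ 0.163 > α = 0.1, fail to reject H0; the data do not provide sufficient evidence against H0.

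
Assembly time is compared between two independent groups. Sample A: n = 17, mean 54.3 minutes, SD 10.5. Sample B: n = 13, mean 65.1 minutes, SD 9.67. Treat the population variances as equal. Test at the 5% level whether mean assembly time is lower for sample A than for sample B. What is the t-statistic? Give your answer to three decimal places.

Let group 1 = sample A, group 2 = sample B. H0: μ_1 = μ_2; H1: μ_1 < μ_2 (two-sample pooled-variance t-test, left-tailed).
s_p² = [(17−1)·10.5² + (13−1)·9.67²]/(17+13−2) = 103.075
t = (54.3 − 65.1)/√[103.075·(1/17 + 1/13)] = -2.887
df = n₁ + n₂ − 2 = 28
p-value = P(T ≤ -2.887) ≈ 0.004
Since p ≈ 0.004 < α = 0.05, reject H0; the evidence is statistically significant.

-2.887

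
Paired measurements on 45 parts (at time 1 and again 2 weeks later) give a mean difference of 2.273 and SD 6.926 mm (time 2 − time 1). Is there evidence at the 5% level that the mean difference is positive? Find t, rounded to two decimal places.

H0: μ_d = 0; H1: μ_d > 0 (paired t-test on the differences, right-tailed).
t = d̄/(s_d/√n) = 2.273/(6.926/√45) = 2.20
df = n − 1 = 44
p-value = P(T ≥ 2.20) ≈ 0.016
Since p ≈ 0.016 < α = 0.05, reject H0; the data support H1.

2.20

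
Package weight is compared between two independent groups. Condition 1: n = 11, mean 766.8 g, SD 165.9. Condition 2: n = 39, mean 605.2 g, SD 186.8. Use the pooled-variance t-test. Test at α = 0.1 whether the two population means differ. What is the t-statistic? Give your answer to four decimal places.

2.5917

Let group 1 = condition 1, group 2 = condition 2. H0: μ_1 = μ_2; H1: μ_1 ≠ μ_2 (two-sample pooled-variance t-test, two-sided).
s_p² = [(11−1)·165.9² + (39−1)·186.8²]/(11+39−2) = 33358.5
t = (766.8 − 605.2)/√[33358.5·(1/11 + 1/39)] = 2.5917
df = n₁ + n₂ − 2 = 48
Two-sided p-value ≈ 0.013
Since p ≈ 0.013 < α = 0.1, reject H0; the data support H1.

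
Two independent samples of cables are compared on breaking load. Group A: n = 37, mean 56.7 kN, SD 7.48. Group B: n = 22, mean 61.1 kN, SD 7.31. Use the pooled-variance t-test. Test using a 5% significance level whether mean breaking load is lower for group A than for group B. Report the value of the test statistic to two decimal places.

-2.20

Let group 1 = group A, group 2 = group B. H0: μ_1 = μ_2; H1: μ_1 < μ_2 (two-sample pooled-variance t-test, left-tailed).
s_p² = [(37−1)·7.48² + (22−1)·7.31²]/(37+22−2) = 55.0241
t = (56.7 − 61.1)/√[55.0241·(1/37 + 1/22)] = -2.20
df = n₁ + n₂ − 2 = 57
p-value = P(T ≤ -2.20) ≈ 0.016
Since p ≈ 0.016 < α = 0.05, reject H0; the data support H1.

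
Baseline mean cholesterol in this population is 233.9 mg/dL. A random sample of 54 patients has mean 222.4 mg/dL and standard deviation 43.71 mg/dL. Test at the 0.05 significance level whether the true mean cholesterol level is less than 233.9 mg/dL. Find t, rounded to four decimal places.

-1.9334

H0: μ = 233.9; H1: μ < 233.9 (one-sample t-test, left-tailed).
t = (x̄ − μ₀)/(s/√n) = (222.4 − 233.9)/(43.71/√54) = -1.9334
df = n − 1 = 53
p-value = P(T ≤ -1.9334) ≈ 0.0293
Since p ≈ 0.0293 < α = 0.05, reject H0; the data support H1.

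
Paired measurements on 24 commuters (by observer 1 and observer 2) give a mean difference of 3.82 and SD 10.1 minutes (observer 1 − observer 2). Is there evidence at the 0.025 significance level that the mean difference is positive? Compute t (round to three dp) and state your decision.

H0: μ_d = 0; H1: μ_d > 0 (paired t-test on the differences, right-tailed).
t = d̄/(s_d/√n) = 3.82/(10.1/√24) = 1.853
df = n − 1 = 23
p-value = P(T ≥ 1.853) ≈ 0.0384
Since p ≈ 0.0384 > α = 0.025, fail to reject H0; the data do not provide sufficient evidence against H0.

t = 1.853; fail to reject H0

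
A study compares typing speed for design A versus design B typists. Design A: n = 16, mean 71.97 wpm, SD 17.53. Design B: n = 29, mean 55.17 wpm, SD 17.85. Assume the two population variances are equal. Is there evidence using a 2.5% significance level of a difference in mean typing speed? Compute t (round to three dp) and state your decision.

t = 3.041; reject H0

Let group 1 = design A, group 2 = design B. H0: μ_1 = μ_2; H1: μ_1 ≠ μ_2 (two-sample pooled-variance t-test, two-sided).
s_p² = [(16−1)·17.53² + (29−1)·17.85²]/(16+29−2) = 314.673
t = (71.97 − 55.17)/√[314.673·(1/16 + 1/29)] = 3.041
df = n₁ + n₂ − 2 = 43
Two-sided p-value ≈ 0.004
Since p ≈ 0.004 < α = 0.025, reject H0; the evidence is statistically significant.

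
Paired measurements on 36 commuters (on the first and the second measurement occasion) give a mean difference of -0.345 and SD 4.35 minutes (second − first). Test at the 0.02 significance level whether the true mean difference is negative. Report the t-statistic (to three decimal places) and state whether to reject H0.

H0: μ_d = 0; H1: μ_d < 0 (paired t-test on the differences, left-tailed).
t = d̄/(s_d/√n) = -0.345/(4.35/√36) = -0.476
df = n − 1 = 35
p-value = P(T ≤ -0.476) ≈ 0.3186
Since p ≈ 0.3186 > α = 0.02, fail to reject H0; the data do not provide sufficient evidence against H0.

t = -0.476; fail to reject H0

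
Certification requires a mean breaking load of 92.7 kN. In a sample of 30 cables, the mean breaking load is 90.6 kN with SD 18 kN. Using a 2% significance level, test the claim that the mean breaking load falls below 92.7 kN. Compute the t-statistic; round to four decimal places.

H0: μ = 92.7; H1: μ < 92.7 (one-sample t-test, left-tailed).
t = (x̄ − μ₀)/(s/√n) = (90.6 − 92.7)/(18/√30) = -0.6390
df = n − 1 = 29
p-value = P(T ≤ -0.6390) ≈ 0.264
Since p ≈ 0.264 > α = 0.02, fail to reject H0; the data do not provide sufficient evidence against H0.

-0.6390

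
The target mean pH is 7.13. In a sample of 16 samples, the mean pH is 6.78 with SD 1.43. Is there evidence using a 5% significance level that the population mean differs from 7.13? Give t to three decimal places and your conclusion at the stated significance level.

t = -0.979; fail to reject H0

H0: μ = 7.13; H1: μ ≠ 7.13 (one-sample t-test, two-sided).
t = (x̄ − μ₀)/(s/√n) = (6.78 − 7.13)/(1.43/√16) = -0.979
df = n − 1 = 15
Two-sided p-value ≈ 0.343
Since p ≈ 0.343 > α = 0.05, fail to reject H0; the data do not provide sufficient evidence against H0.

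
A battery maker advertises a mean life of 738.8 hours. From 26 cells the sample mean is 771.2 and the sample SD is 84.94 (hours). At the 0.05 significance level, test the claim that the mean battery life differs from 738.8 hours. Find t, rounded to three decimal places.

H0: μ = 738.8; H1: μ ≠ 738.8 (one-sample t-test, two-sided).
t = (x̄ − μ₀)/(s/√n) = (771.2 − 738.8)/(84.94/√26) = 1.945
df = n − 1 = 25
Two-sided p-value ≈ 0.063
Since p ≈ 0.063 > α = 0.05, fail to reject H0; the evidence is not statistically significant.

1.945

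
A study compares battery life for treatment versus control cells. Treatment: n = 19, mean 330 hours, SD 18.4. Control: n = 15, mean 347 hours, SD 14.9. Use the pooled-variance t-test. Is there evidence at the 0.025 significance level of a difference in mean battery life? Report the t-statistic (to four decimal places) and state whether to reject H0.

t = -2.9024; reject H0

Let group 1 = treatment, group 2 = control. H0: μ_1 = μ_2; H1: μ_1 ≠ μ_2 (two-sample pooled-variance t-test, two-sided).
s_p² = [(19−1)·18.4² + (15−1)·14.9²]/(19+15−2) = 287.569
t = (330 − 347)/√[287.569·(1/19 + 1/15)] = -2.9024
df = n₁ + n₂ − 2 = 32
Two-sided p-value ≈ 0.007
Since p ≈ 0.007 < α = 0.025, reject H0; the evidence is statistically significant.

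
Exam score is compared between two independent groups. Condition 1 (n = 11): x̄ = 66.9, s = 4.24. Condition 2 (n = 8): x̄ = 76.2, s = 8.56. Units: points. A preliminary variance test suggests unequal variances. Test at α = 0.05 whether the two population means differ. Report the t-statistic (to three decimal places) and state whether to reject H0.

Let group 1 = condition 1, group 2 = condition 2. H0: μ_1 = μ_2; H1: μ_1 ≠ μ_2 (Welch's two-sample t-test, two-sided).
t = (x̄_1 − x̄_2)/√(s_1²/n_1 + s_2²/n_2) = (66.9 − 76.2)/√(4.24²/11 + 8.56²/8) = -2.831
Welch–Satterthwaite df ≈ 9.51
Two-sided p-value ≈ 0.019
Since p ≈ 0.019 < α = 0.05, reject H0; the evidence is statistically significant.

t = -2.831; reject H0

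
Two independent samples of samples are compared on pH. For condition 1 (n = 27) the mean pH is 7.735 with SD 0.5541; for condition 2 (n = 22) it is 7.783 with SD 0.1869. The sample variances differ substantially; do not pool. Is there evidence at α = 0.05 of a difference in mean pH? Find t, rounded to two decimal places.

Let group 1 = condition 1, group 2 = condition 2. H0: μ_1 = μ_2; H1: μ_1 ≠ μ_2 (Welch's two-sample t-test, two-sided).
t = (x̄_1 − x̄_2)/√(s_1²/n_1 + s_2²/n_2) = (7.735 − 7.783)/√(0.5541²/27 + 0.1869²/22) = -0.42
Welch–Satterthwaite df ≈ 32.97
Two-sided p-value ≈ 0.6760
Since p ≈ 0.6760 > α = 0.05, fail to reject H0; the evidence is not statistically significant.

-0.42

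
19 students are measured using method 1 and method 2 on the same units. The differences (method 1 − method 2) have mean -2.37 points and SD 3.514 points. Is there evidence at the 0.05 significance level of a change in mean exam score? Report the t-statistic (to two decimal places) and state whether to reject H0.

H0: μ_d = 0; H1: μ_d ≠ 0 (paired t-test on the differences, two-sided).
t = d̄/(s_d/√n) = -2.37/(3.514/√19) = -2.94
df = n − 1 = 18
Two-sided p-value ≈ 0.0088
Since p ≈ 0.0088 < α = 0.05, reject H0; the evidence is statistically significant.

t = -2.94; reject H0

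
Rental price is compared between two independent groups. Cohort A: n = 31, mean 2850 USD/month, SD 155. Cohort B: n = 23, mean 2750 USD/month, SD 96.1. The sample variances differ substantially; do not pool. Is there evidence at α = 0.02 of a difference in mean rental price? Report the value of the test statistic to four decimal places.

2.9154

Let group 1 = cohort A, group 2 = cohort B. H0: μ_1 = μ_2; H1: μ_1 ≠ μ_2 (Welch's two-sample t-test, two-sided).
t = (x̄_1 − x̄_2)/√(s_1²/n_1 + s_2²/n_2) = (2850 − 2750)/√(155²/31 + 96.1²/23) = 2.9154
Welch–Satterthwaite df ≈ 50.61
Two-sided p-value ≈ 0.0053
Since p ≈ 0.0053 < α = 0.02, reject H0; the evidence is statistically significant.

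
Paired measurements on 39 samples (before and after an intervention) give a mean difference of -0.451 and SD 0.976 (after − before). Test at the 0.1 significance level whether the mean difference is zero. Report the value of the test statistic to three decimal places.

-2.886

H0: μ_d = 0; H1: μ_d ≠ 0 (paired t-test on the differences, two-sided).
t = d̄/(s_d/√n) = -0.451/(0.976/√39) = -2.886
df = n − 1 = 38
Two-sided p-value ≈ 0.006
Since p ≈ 0.006 < α = 0.1, reject H0; the evidence is statistically significant.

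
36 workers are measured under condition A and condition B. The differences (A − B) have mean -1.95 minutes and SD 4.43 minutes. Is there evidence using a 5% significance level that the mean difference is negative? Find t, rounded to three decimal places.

H0: μ_d = 0; H1: μ_d < 0 (paired t-test on the differences, left-tailed).
t = d̄/(s_d/√n) = -1.95/(4.43/√36) = -2.641
df = n − 1 = 35
p-value = P(T ≤ -2.641) ≈ 0.0061
Since p ≈ 0.0061 < α = 0.05, reject H0; the data support H1.

-2.641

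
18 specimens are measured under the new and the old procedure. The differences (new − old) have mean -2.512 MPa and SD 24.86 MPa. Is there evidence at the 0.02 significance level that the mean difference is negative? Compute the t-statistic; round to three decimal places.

-0.429

H0: μ_d = 0; H1: μ_d < 0 (paired t-test on the differences, left-tailed).
t = d̄/(s_d/√n) = -2.512/(24.86/√18) = -0.429
df = n − 1 = 17
p-value = P(T ≤ -0.429) ≈ 0.3368
Since p ≈ 0.3368 > α = 0.02, fail to reject H0; the evidence is not statistically significant.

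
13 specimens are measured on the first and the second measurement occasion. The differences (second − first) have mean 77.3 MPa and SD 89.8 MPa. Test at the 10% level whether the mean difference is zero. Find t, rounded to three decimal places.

H0: μ_d = 0; H1: μ_d ≠ 0 (paired t-test on the differences, two-sided).
t = d̄/(s_d/√n) = 77.3/(89.8/√13) = 3.104
df = n − 1 = 12
Two-sided p-value ≈ 0.009
Since p ≈ 0.009 < α = 0.1, reject H0; the evidence is statistically significant.

3.104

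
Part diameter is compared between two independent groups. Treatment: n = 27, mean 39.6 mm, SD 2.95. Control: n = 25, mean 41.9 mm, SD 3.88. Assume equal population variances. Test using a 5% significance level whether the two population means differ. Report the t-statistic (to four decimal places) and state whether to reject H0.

t = -2.4173; reject H0

Let group 1 = treatment, group 2 = control. H0: μ_1 = μ_2; H1: μ_1 ≠ μ_2 (two-sample pooled-variance t-test, two-sided).
s_p² = [(27−1)·2.95² + (25−1)·3.88²]/(27+25−2) = 11.7514
t = (39.6 − 41.9)/√[11.7514·(1/27 + 1/25)] = -2.4173
df = n₁ + n₂ − 2 = 50
Two-sided p-value ≈ 0.0193
Since p ≈ 0.0193 < α = 0.05, reject H0; the data support H1.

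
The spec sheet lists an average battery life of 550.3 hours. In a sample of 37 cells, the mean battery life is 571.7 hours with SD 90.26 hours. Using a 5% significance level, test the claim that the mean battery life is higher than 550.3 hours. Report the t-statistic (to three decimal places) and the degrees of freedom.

H0: μ = 550.3; H1: μ > 550.3 (one-sample t-test, right-tailed).
t = (x̄ − μ₀)/(s/√n) = (571.7 − 550.3)/(90.26/√37) = 1.442
df = n − 1 = 36
p-value = P(T ≥ 1.442) ≈ 0.079
Since p ≈ 0.079 > α = 0.05, fail to reject H0; the data do not provide sufficient evidence against H0.

t = 1.442, df = 36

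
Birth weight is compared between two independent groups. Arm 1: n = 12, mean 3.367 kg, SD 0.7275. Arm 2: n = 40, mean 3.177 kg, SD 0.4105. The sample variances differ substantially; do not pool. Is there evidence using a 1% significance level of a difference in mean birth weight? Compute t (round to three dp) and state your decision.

t = 0.864; fail to reject H0

Let group 1 = arm 1, group 2 = arm 2. H0: μ_1 = μ_2; H1: μ_1 ≠ μ_2 (Welch's two-sample t-test, two-sided).
t = (x̄_1 − x̄_2)/√(s_1²/n_1 + s_2²/n_2) = (3.367 − 3.177)/√(0.7275²/12 + 0.4105²/40) = 0.864
Welch–Satterthwaite df ≈ 13.17
Two-sided p-value ≈ 0.4029
Since p ≈ 0.4029 > α = 0.01, fail to reject H0; the evidence is not statistically significant.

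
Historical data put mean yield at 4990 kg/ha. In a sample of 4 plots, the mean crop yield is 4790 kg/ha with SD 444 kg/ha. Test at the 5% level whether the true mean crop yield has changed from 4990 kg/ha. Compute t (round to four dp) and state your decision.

t = -0.9009; fail to reject H0

H0: μ = 4990; H1: μ ≠ 4990 (one-sample t-test, two-sided).
t = (x̄ − μ₀)/(s/√n) = (4790 − 4990)/(444/√4) = -0.9009
df = n − 1 = 3
Two-sided p-value ≈ 0.4340
Since p ≈ 0.4340 > α = 0.05, fail to reject H0; the data do not provide sufficient evidence against H0.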